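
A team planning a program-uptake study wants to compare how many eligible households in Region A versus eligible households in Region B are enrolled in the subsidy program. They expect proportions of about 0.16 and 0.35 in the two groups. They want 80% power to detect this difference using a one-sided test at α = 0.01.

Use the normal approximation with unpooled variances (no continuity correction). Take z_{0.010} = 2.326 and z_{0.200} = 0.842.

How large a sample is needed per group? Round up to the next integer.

n = 101 per group

n = (z_α + z_β)² · [p₁(1−p₁) + p₂(1−p₂)] / (p₁ − p₂)²
  = (2.326 + 0.842)² · (0.16·0.84 + 0.35·0.65) / (-0.19)²
  = (3.168)² · (0.1344 + 0.2275) / 0.0361
  = 10.0362 · 0.3619 / 0.0361
  = 100.61
Round up → n = 101 per group.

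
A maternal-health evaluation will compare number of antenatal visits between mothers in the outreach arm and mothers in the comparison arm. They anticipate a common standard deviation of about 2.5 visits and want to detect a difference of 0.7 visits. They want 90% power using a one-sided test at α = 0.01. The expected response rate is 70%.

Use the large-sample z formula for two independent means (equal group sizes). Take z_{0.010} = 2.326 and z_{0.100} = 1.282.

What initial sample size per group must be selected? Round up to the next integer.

n = (z_α + z_β)² · (σ₁² + σ₂²) / δ²
  = (2.326 + 1.282)² · (2·2.5² = 12.5) / 0.7²
  = 13.0177 · 12.5 / 0.49
  = 332.08
Adjust for 70% response: 332.08 / 0.70 = 474.40.
Round up → n = 475 per group.

n = 475 per group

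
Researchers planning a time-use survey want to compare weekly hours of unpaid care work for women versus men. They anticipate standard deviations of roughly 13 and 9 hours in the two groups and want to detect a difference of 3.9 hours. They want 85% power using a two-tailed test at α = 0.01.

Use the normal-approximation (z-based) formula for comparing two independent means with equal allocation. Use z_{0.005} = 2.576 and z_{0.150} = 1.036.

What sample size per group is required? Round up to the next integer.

n = 215 per group

n = (z_{α/2} + z_β)² · (σ₁² + σ₂²) / δ²
  = (2.576 + 1.036)² · (13² + 9² = 250) / 3.9²
  = 13.0465 · 250 / 15.21
  = 214.44
Round up → n = 215 per group.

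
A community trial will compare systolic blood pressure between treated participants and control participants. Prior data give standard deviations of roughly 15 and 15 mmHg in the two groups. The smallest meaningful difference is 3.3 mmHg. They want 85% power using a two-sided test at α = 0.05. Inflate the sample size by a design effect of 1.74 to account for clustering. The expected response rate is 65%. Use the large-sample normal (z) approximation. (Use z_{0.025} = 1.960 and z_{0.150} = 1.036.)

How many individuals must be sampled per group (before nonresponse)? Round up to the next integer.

n = (z_{α/2} + z_β)² · (σ₁² + σ₂²) / δ²
  = (1.960 + 1.036)² · (15² + 15² = 450) / 3.3²
  = 8.9760 · 450 / 10.89
  = 370.91
Design effect: 1.74 × 370.91 = 645.38.
Adjust for 65% response: 645.38 / 0.65 = 992.90.
Round up → n = 993 per group.

n = 993 per group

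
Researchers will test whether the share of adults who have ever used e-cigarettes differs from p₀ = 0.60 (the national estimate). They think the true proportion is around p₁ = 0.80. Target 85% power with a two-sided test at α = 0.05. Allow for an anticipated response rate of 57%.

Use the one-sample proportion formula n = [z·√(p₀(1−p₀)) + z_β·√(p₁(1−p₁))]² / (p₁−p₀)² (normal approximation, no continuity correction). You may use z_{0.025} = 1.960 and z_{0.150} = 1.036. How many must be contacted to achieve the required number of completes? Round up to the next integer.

n = 83

n = [z_{α/2}·√(p₀q₀) + z_β·√(p₁q₁)]² / (p₁ − p₀)²
  = [1.960·√(0.60·0.40) + 1.036·√(0.80·0.20)]² / (0.20)²
  = [1.960·0.4899 + 1.036·0.4000]² / 0.0400
  = [1.3746]² / 0.0400
  = 47.24
Adjust for 57% response: 47.24 / 0.57 = 82.87.
Round up → n = 83.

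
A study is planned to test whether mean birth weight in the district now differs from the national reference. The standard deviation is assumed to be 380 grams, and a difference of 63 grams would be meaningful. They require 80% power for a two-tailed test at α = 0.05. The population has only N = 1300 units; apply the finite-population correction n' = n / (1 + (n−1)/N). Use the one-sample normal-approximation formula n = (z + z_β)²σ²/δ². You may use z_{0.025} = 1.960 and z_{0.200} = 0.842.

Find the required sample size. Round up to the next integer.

n = (z_{α/2} + z_β)² · σ² / δ²
  = (1.960 + 0.842)² · 380² / 63²
  = 7.8512 · 144400 / 3969
  = 285.64
Finite-population correction (N = 1300): 285.64 / (1 + (285.64 − 1)/1300) = 234.33.
Round up → n = 235.

n = 235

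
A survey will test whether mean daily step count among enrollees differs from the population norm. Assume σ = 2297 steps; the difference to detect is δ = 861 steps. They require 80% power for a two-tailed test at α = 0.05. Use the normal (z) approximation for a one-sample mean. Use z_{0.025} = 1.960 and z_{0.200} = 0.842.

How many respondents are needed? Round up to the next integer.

n = (z_{α/2} + z_β)² · σ² / δ²
  = (1.960 + 0.842)² · 2297² / 861²
  = 7.8512 · 5276209 / 741321
  = 55.88
Round up → n = 56.

n = 56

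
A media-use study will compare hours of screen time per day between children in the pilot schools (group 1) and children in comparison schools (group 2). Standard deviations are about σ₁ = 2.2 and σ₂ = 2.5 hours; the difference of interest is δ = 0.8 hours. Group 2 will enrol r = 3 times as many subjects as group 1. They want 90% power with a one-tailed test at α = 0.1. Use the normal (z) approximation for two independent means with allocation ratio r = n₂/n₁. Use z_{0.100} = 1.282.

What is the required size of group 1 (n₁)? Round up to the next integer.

n₁ = (z_α + z_β)² · (σ₁² + σ₂²/r) / δ²
   = (1.282 + 1.282)² · (2.2² + 2.5²/3) / 0.8²
   = 6.5741 · (4.84 + 2.0833) / 0.64
   = 6.5741 · 6.9233 / 0.64
   = 71.12
Round up → n₁ = 72; n₂ = r·n₁ = 3 × 72 = 216.

n₁ = 72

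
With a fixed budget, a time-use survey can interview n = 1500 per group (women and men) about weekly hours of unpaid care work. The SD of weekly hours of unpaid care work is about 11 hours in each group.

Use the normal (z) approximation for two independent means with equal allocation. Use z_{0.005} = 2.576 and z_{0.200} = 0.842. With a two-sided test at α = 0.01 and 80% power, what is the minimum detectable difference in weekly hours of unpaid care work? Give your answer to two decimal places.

δ = (z_{α/2} + z_β) · √((σ₁²+σ₂²)/n)
  = (2.576 + 0.842) · √(242/1500)
  = 3.418 · √0.16133
  = 3.418 · 0.4017
  = 1.3729

Minimum detectable difference ≈ 1.37 hours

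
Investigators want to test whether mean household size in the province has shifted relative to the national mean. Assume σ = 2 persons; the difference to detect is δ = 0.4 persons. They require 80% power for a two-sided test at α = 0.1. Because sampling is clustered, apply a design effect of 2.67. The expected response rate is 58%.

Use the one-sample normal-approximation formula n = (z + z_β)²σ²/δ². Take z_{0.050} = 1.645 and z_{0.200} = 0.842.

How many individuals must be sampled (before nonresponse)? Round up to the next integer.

n = 712

n = (z_{α/2} + z_β)² · σ² / δ²
  = (1.645 + 0.842)² · 2² / 0.4²
  = 6.1852 · 4 / 0.16
  = 154.63
Design effect: 2.67 × 154.63 = 412.86.
Adjust for 58% response: 412.86 / 0.58 = 711.83.
Round up → n = 712.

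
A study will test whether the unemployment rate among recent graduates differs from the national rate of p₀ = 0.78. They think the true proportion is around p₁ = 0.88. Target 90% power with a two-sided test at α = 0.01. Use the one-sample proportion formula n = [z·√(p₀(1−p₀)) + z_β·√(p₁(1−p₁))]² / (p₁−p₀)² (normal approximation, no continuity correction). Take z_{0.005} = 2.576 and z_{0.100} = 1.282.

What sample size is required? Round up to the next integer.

n = 221

n = [z_{α/2}·√(p₀q₀) + z_β·√(p₁q₁)]² / (p₁ − p₀)²
  = [2.576·√(0.78·0.22) + 1.282·√(0.88·0.12)]² / (0.10)²
  = [2.576·0.4142 + 1.282·0.3250]² / 0.0100
  = [1.4837]² / 0.0100
  = 220.14
Round up → n = 221.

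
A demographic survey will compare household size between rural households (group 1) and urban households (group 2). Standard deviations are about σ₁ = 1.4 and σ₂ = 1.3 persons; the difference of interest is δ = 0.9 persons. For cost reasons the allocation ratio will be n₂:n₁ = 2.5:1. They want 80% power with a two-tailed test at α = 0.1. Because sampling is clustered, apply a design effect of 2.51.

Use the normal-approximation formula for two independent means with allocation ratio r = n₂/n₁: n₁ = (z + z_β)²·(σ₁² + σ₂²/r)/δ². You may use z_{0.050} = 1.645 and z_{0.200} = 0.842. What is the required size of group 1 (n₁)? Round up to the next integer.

n₁ = 51

n₁ = (z_{α/2} + z_β)² · (σ₁² + σ₂²/r) / δ²
   = (1.645 + 0.842)² · (1.4² + 1.3²/2.5) / 0.9²
   = 6.1852 · (1.96 + 0.676) / 0.81
   = 6.1852 · 2.636 / 0.81
   = 20.13
Design effect: 2.51 × 20.13 = 50.52.
Round up → n₁ = 51; n₂ = r·n₁ = 2.5 × 51 = 128.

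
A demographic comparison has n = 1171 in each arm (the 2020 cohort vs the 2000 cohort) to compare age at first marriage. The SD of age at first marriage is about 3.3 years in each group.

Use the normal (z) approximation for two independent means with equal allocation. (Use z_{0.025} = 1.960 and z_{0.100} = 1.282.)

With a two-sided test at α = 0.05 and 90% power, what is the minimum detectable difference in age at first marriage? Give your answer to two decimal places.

δ = (z_{α/2} + z_β) · √((σ₁²+σ₂²)/n)
  = (1.960 + 1.282) · √(21.78/1171)
  = 3.242 · √0.0186
  = 3.242 · 0.1364
  = 0.4421

Minimum detectable difference ≈ 0.44 years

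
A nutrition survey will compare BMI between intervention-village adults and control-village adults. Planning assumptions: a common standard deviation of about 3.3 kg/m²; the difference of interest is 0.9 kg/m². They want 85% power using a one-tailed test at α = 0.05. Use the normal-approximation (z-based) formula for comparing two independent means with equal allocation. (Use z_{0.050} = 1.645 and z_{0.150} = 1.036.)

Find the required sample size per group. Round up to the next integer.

n = (z_α + z_β)² · (σ₁² + σ₂²) / δ²
  = (1.645 + 1.036)² · (2·3.3² = 21.78) / 0.9²
  = 7.1878 · 21.78 / 0.81
  = 193.27
Round up → n = 194 per group.

n = 194 per group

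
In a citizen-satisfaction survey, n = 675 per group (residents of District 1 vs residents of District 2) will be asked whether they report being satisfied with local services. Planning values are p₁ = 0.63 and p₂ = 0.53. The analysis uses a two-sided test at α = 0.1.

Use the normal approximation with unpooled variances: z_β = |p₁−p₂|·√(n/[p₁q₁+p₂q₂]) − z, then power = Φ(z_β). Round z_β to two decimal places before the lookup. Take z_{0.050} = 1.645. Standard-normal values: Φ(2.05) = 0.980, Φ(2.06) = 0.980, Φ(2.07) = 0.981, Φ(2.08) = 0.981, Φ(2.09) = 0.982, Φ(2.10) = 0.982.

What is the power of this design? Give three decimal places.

z_β = |p₁−p₂|·√(n/[p₁q₁+p₂q₂]) − z_{α/2}
    = 0.10 · √(675/0.4822) − 1.645
    = 0.10 · 37.4144 − 1.645
    = 3.7414 − 1.645 = 2.0964 → 2.10
Power = Φ(2.10) = 0.982.

Power ≈ 0.982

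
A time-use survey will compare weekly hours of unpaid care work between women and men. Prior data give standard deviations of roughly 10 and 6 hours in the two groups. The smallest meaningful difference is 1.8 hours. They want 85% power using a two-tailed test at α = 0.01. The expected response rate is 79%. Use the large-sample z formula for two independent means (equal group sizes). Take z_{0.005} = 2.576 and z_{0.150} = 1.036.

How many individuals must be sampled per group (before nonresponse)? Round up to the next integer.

n = (z_{α/2} + z_β)² · (σ₁² + σ₂²) / δ²
  = (2.576 + 1.036)² · (10² + 6² = 136) / 1.8²
  = 13.0465 · 136 / 3.24
  = 547.63
Adjust for 79% response: 547.63 / 0.79 = 693.21.
Round up → n = 694 per group.

n = 694 per group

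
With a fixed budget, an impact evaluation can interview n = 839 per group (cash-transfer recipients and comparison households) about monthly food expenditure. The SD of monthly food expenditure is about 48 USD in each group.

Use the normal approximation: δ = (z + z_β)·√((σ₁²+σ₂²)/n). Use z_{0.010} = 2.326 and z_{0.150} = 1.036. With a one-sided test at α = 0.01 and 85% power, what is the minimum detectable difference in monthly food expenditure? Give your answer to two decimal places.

Minimum detectable difference ≈ 7.88 USD

δ = (z_α + z_β) · √((σ₁²+σ₂²)/n)
  = (2.326 + 1.036) · √(4608/839)
  = 3.362 · √5.4923
  = 3.362 · 2.3436
  = 7.8790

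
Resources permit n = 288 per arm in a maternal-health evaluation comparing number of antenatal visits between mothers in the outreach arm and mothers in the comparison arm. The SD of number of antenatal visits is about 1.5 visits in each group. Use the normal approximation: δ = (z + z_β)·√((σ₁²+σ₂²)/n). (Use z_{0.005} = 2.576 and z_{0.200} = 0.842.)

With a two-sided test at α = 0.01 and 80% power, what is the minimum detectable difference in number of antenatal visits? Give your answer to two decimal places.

δ = (z_{α/2} + z_β) · √((σ₁²+σ₂²)/n)
  = (2.576 + 0.842) · √(4.5/288)
  = 3.418 · √0.01562
  = 3.418 · 0.1250
  = 0.4273

Minimum detectable difference ≈ 0.43 visits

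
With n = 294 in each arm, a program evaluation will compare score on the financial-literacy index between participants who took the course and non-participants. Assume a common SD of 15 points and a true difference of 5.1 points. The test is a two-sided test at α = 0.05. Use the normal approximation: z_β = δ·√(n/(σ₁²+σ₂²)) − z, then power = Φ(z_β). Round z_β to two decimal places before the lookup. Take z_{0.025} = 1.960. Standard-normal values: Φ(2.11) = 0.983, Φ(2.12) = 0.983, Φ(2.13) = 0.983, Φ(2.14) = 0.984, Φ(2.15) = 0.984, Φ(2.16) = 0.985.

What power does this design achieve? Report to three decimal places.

Power ≈ 0.985

z_β = δ·√(n/(σ₁²+σ₂²)) − z_{α/2}
    = 5.1 · √(294/450) − 1.960
    = 5.1 · 0.80829 − 1.960
    = 4.1223 − 1.960 = 2.1623 → 2.16
Power = Φ(2.16) = 0.985.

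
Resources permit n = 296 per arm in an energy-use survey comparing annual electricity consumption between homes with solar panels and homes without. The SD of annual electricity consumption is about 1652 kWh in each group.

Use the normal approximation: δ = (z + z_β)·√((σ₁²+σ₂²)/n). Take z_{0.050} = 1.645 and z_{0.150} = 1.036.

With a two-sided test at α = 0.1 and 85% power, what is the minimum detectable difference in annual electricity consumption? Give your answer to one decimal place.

Minimum detectable difference ≈ 364.1 kWh

δ = (z_{α/2} + z_β) · √((σ₁²+σ₂²)/n)
  = (1.645 + 1.036) · √(5458208/296)
  = 2.681 · √18439.9
  = 2.681 · 135.7936
  = 364.0625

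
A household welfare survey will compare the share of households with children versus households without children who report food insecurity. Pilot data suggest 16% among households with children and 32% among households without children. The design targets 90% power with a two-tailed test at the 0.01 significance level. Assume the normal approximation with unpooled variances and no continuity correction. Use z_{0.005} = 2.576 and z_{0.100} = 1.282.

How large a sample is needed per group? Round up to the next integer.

n = (z_{α/2} + z_β)² · [p₁(1−p₁) + p₂(1−p₂)] / (p₁ − p₂)²
  = (2.576 + 1.282)² · (0.16·0.84 + 0.32·0.68) / (-0.16)²
  = (3.858)² · (0.1344 + 0.2176) / 0.0256
  = 14.8842 · 0.3520 / 0.0256
  = 204.66
Round up → n = 205 per group.

n = 205 per group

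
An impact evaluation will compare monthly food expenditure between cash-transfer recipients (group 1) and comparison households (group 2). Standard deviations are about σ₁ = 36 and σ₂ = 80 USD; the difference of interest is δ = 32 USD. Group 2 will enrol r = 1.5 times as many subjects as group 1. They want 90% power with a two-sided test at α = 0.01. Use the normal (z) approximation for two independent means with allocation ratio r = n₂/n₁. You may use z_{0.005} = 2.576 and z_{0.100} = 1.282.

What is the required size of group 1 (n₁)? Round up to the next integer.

n₁ = (z_{α/2} + z_β)² · (σ₁² + σ₂²/r) / δ²
   = (2.576 + 1.282)² · (36² + 80²/1.5) / 32²
   = 14.8842 · (1296 + 4266.7) / 1024
   = 14.8842 · 5562.7 / 1024
   = 80.86
Round up → n₁ = 81; n₂ = r·n₁ = 1.5 × 81 = 122.

n₁ = 81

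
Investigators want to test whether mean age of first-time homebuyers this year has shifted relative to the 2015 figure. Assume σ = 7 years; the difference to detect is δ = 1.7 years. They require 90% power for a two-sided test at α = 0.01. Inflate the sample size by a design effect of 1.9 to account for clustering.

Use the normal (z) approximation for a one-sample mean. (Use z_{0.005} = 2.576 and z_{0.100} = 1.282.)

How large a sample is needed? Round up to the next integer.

n = 480

n = (z_{α/2} + z_β)² · σ² / δ²
  = (2.576 + 1.282)² · 7² / 1.7²
  = 14.8842 · 49 / 2.89
  = 252.36
Design effect: 1.9 × 252.36 = 479.49.
Round up → n = 480.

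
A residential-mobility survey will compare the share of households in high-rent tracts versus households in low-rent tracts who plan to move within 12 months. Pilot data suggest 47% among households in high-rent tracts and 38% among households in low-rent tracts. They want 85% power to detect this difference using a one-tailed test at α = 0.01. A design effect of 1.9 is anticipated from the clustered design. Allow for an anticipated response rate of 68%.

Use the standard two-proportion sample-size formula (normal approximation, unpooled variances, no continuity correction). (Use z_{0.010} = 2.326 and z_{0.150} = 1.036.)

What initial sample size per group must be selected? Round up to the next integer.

n = (z_α + z_β)² · [p₁(1−p₁) + p₂(1−p₂)] / (p₁ − p₂)²
  = (2.326 + 1.036)² · (0.47·0.53 + 0.38·0.62) / (0.09)²
  = (3.362)² · (0.2491 + 0.2356) / 0.0081
  = 11.3030 · 0.4847 / 0.0081
  = 676.37
Design effect: 1.9 × 676.37 = 1285.10.
Adjust for 68% response: 1285.10 / 0.68 = 1889.85.
Round up → n = 1890 per group.

n = 1890 per group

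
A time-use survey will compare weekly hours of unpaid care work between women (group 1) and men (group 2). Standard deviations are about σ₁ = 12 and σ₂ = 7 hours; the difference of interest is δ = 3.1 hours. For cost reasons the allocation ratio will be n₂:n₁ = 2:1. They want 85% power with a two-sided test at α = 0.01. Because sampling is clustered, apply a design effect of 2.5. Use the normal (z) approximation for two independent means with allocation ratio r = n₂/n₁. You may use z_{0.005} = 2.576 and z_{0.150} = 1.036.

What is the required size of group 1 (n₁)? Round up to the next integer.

n₁ = (z_{α/2} + z_β)² · (σ₁² + σ₂²/r) / δ²
   = (2.576 + 1.036)² · (12² + 7²/2) / 3.1²
   = 13.0465 · (144 + 24.5) / 9.61
   = 13.0465 · 168.5 / 9.61
   = 228.76
Design effect: 2.5 × 228.76 = 571.89.
Round up → n₁ = 572; n₂ = r·n₁ = 2 × 572 = 1144.

n₁ = 572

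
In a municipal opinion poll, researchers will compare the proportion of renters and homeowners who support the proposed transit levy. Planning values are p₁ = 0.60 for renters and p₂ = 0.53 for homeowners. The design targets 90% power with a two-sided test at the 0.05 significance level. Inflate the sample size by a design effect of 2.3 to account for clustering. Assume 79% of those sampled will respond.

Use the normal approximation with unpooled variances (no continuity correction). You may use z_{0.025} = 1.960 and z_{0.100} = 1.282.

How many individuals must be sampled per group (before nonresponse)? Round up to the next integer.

n = (z_{α/2} + z_β)² · [p₁(1−p₁) + p₂(1−p₂)] / (p₁ − p₂)²
  = (1.960 + 1.282)² · (0.60·0.40 + 0.53·0.47) / (0.07)²
  = (3.242)² · (0.2400 + 0.2491) / 0.0049
  = 10.5106 · 0.4891 / 0.0049
  = 1049.13
Design effect: 2.3 × 1049.13 = 2412.99.
Adjust for 79% response: 2412.99 / 0.79 = 3054.42.
Round up → n = 3055 per group.

n = 3055 per group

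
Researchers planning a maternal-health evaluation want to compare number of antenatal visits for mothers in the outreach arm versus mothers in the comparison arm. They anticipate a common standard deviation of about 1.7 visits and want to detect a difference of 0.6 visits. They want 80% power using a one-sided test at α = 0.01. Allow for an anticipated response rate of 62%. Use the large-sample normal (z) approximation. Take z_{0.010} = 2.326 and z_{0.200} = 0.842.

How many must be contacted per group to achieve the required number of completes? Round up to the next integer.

n = (z_α + z_β)² · (σ₁² + σ₂²) / δ²
  = (2.326 + 0.842)² · (2·1.7² = 5.78) / 0.6²
  = 10.0362 · 5.78 / 0.36
  = 161.14
Adjust for 62% response: 161.14 / 0.62 = 259.90.
Round up → n = 260 per group.

n = 260 per group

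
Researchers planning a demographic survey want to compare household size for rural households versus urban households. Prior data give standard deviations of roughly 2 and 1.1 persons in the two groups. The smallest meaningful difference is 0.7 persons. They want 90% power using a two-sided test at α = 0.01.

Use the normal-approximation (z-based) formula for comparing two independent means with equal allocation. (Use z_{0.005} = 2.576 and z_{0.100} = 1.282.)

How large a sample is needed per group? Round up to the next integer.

n = 159 per group

n = (z_{α/2} + z_β)² · (σ₁² + σ₂²) / δ²
  = (2.576 + 1.282)² · (2² + 1.1² = 5.21) / 0.7²
  = 14.8842 · 5.21 / 0.49
  = 158.26
Round up → n = 159 per group.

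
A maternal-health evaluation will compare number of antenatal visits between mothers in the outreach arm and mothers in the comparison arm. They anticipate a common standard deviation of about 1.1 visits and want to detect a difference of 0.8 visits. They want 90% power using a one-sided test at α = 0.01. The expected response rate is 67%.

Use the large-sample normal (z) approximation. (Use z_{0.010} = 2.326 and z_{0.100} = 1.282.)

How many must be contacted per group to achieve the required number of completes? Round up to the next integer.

n = 74 per group

n = (z_α + z_β)² · (σ₁² + σ₂²) / δ²
  = (2.326 + 1.282)² · (2·1.1² = 2.42) / 0.8²
  = 13.0177 · 2.42 / 0.64
  = 49.22
Adjust for 67% response: 49.22 / 0.67 = 73.47.
Round up → n = 74 per group.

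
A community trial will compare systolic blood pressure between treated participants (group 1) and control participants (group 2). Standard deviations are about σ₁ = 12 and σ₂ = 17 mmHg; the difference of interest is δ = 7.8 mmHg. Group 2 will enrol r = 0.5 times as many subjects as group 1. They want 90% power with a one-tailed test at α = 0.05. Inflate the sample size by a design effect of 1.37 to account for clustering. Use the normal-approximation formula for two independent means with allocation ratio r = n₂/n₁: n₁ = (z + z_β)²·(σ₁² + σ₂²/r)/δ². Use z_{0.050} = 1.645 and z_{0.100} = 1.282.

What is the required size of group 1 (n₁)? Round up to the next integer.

n₁ = 140

n₁ = (z_α + z_β)² · (σ₁² + σ₂²/r) / δ²
   = (1.645 + 1.282)² · (12² + 17²/0.5) / 7.8²
   = 8.5673 · (144 + 578) / 60.84
   = 8.5673 · 722 / 60.84
   = 101.67
Design effect: 1.37 × 101.67 = 139.29.
Round up → n₁ = 140; n₂ = r·n₁ = 0.5 × 140 = 70.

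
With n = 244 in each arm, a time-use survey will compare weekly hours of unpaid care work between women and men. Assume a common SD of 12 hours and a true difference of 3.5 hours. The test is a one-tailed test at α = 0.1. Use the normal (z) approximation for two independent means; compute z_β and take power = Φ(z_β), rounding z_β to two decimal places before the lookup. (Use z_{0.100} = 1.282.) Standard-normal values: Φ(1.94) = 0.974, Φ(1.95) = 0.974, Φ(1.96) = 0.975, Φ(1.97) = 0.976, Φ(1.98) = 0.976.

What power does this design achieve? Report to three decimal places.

z_β = δ·√(n/(σ₁²+σ₂²)) − z_α
    = 3.5 · √(244/288) − 1.282
    = 3.5 · 0.92045 − 1.282
    = 3.2216 − 1.282 = 1.9396 → 1.94
Power = Φ(1.94) = 0.974.

Power ≈ 0.974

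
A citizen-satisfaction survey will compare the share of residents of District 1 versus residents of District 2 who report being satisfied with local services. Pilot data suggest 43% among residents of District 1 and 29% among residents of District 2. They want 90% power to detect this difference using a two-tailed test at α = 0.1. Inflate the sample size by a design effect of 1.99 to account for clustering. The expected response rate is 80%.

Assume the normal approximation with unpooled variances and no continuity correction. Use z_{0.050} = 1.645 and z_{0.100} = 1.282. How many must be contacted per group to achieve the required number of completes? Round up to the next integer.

n = 491 per group

n = (z_{α/2} + z_β)² · [p₁(1−p₁) + p₂(1−p₂)] / (p₁ − p₂)²
  = (1.645 + 1.282)² · (0.43·0.57 + 0.29·0.71) / (0.14)²
  = (2.927)² · (0.2451 + 0.2059) / 0.0196
  = 8.5673 · 0.4510 / 0.0196
  = 197.14
Design effect: 1.99 × 197.14 = 392.30.
Adjust for 80% response: 392.30 / 0.80 = 490.38.
Round up → n = 491 per group.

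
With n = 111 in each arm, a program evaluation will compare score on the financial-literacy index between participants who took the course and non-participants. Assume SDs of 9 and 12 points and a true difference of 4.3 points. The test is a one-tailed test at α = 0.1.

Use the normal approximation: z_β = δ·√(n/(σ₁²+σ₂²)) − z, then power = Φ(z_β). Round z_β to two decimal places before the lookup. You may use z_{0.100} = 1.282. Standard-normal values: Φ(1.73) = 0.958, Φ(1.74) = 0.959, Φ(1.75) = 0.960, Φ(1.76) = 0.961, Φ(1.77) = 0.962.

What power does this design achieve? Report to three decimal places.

z_β = δ·√(n/(σ₁²+σ₂²)) − z_α
    = 4.3 · √(111/225) − 1.282
    = 4.3 · 0.70238 − 1.282
    = 3.0202 − 1.282 = 1.7382 → 1.74
Power = Φ(1.74) = 0.959.

Power ≈ 0.959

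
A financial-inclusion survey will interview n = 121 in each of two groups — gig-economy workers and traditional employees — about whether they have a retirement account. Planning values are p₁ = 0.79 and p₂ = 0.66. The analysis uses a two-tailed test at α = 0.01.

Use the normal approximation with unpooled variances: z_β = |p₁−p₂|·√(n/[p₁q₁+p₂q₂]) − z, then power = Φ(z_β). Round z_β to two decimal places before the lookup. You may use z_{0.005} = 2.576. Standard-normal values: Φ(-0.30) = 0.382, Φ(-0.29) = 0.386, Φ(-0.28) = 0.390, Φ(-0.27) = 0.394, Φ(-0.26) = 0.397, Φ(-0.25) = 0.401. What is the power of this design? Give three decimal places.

Power ≈ 0.386

z_β = |p₁−p₂|·√(n/[p₁q₁+p₂q₂]) − z_{α/2}
    = 0.13 · √(121/0.3903) − 2.576
    = 0.13 · 17.6073 − 2.576
    = 2.2890 − 2.576 = -0.2870 → -0.29
Power = Φ(-0.29) = 0.386.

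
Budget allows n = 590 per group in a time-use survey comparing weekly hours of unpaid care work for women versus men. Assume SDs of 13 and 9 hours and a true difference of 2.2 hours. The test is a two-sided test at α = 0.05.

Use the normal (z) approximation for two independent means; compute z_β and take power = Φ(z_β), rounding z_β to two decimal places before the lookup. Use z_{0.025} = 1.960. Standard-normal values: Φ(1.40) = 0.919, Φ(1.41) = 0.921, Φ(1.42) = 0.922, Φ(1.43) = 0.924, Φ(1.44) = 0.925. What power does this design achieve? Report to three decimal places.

z_β = δ·√(n/(σ₁²+σ₂²)) − z_{α/2}
    = 2.2 · √(590/250) − 1.960
    = 2.2 · 1.53623 − 1.960
    = 3.3797 − 1.960 = 1.4197 → 1.42
Power = Φ(1.42) = 0.922.

Power ≈ 0.922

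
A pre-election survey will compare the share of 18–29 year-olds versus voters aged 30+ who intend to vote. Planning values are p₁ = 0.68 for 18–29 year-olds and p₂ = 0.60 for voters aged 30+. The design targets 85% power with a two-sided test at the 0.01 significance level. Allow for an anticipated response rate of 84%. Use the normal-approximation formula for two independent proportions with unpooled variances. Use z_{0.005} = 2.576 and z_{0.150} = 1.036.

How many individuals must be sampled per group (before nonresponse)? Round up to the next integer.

n = (z_{α/2} + z_β)² · [p₁(1−p₁) + p₂(1−p₂)] / (p₁ − p₂)²
  = (2.576 + 1.036)² · (0.68·0.32 + 0.60·0.40) / (0.08)²
  = (3.612)² · (0.2176 + 0.2400) / 0.0064
  = 13.0465 · 0.4576 / 0.0064
  = 932.83
Adjust for 84% response: 932.83 / 0.84 = 1110.51.
Round up → n = 1111 per group.

n = 1111 per group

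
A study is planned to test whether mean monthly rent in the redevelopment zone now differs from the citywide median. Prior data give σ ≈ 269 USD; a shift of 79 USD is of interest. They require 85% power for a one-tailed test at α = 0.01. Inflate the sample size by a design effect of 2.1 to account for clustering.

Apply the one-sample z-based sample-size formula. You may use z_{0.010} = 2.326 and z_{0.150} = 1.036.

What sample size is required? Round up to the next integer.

n = 276

n = (z_α + z_β)² · σ² / δ²
  = (2.326 + 1.036)² · 269² / 79²
  = 11.3030 · 72361 / 6241
  = 131.05
Design effect: 2.1 × 131.05 = 275.21.
Round up → n = 276.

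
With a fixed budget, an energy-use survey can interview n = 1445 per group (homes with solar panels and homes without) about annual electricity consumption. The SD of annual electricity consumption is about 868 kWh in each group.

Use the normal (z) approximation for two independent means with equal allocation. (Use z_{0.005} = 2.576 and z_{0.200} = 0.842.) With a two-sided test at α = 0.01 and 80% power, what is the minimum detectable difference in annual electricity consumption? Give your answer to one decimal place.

δ = (z_{α/2} + z_β) · √((σ₁²+σ₂²)/n)
  = (2.576 + 0.842) · √(1506848/1445)
  = 3.418 · √1042.8
  = 3.418 · 32.2924
  = 110.3755

Minimum detectable difference ≈ 110.4 kWh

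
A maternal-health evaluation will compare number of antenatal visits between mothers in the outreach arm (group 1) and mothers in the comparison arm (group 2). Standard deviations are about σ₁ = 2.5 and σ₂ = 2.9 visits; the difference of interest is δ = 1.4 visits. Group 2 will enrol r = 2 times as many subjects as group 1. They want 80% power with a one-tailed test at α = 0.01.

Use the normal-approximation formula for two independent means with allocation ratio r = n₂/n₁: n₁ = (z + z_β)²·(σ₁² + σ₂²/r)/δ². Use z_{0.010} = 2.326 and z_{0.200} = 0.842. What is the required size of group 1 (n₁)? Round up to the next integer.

n₁ = 54

n₁ = (z_α + z_β)² · (σ₁² + σ₂²/r) / δ²
   = (2.326 + 0.842)² · (2.5² + 2.9²/2) / 1.4²
   = 10.0362 · (6.25 + 4.205) / 1.96
   = 10.0362 · 10.455 / 1.96
   = 53.54
Round up → n₁ = 54; n₂ = r·n₁ = 2 × 54 = 108.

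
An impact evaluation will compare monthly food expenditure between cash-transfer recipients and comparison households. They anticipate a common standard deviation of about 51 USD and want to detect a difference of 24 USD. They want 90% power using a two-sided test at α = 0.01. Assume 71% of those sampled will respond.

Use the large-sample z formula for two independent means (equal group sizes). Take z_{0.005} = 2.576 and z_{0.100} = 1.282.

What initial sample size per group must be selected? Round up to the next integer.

n = 190 per group

n = (z_{α/2} + z_β)² · (σ₁² + σ₂²) / δ²
  = (2.576 + 1.282)² · (2·51² = 5202) / 24²
  = 14.8842 · 5202 / 576
  = 134.42
Adjust for 71% response: 134.42 / 0.71 = 189.33.
Round up → n = 190 per group.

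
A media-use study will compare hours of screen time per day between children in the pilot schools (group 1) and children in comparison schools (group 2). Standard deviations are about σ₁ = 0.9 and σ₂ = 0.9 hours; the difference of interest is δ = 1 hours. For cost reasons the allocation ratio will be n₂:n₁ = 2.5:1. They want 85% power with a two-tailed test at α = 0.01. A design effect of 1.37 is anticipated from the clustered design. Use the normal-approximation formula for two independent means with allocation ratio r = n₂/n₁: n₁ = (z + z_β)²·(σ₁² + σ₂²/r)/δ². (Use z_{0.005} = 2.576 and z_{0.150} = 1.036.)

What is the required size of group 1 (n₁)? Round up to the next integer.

n₁ = 21

n₁ = (z_{α/2} + z_β)² · (σ₁² + σ₂²/r) / δ²
   = (2.576 + 1.036)² · (0.9² + 0.9²/2.5) / 1²
   = 13.0465 · (0.81 + 0.324) / 1
   = 13.0465 · 1.134 / 1
   = 14.79
Design effect: 1.37 × 14.79 = 20.27.
Round up → n₁ = 21; n₂ = r·n₁ = 2.5 × 21 = 53.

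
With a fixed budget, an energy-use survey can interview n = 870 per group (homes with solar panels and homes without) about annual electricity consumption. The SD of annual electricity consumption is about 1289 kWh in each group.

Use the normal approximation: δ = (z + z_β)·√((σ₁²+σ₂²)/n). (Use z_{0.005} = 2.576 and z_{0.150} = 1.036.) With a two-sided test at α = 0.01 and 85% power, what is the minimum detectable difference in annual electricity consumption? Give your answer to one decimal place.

Minimum detectable difference ≈ 223.2 kWh

δ = (z_{α/2} + z_β) · √((σ₁²+σ₂²)/n)
  = (2.576 + 1.036) · √(3323042/870)
  = 3.612 · √3819.6
  = 3.612 · 61.8028
  = 223.2318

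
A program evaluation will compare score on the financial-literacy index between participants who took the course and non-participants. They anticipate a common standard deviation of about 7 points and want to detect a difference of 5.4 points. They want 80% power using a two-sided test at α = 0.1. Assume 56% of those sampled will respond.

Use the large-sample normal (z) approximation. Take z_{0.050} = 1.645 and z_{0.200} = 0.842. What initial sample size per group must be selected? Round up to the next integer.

n = (z_{α/2} + z_β)² · (σ₁² + σ₂²) / δ²
  = (1.645 + 0.842)² · (2·7² = 98) / 5.4²
  = 6.1852 · 98 / 29.16
  = 20.79
Adjust for 56% response: 20.79 / 0.56 = 37.12.
Round up → n = 38 per group.

n = 38 per group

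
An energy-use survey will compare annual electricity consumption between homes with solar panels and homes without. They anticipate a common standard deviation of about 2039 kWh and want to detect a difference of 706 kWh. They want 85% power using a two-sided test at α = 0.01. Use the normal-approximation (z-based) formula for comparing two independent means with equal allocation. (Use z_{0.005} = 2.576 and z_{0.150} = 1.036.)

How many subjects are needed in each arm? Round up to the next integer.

n = (z_{α/2} + z_β)² · (σ₁² + σ₂²) / δ²
  = (2.576 + 1.036)² · (2·2039² = 8315042) / 706²
  = 13.0465 · 8315042 / 498436
  = 217.65
Round up → n = 218 per group.

n = 218 per group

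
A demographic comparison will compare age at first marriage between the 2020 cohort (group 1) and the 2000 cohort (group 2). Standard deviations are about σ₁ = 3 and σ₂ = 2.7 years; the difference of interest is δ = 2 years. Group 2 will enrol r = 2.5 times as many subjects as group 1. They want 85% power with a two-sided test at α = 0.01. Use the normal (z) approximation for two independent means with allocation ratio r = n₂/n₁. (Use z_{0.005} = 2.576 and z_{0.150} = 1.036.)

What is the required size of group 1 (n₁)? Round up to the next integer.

n₁ = 39

n₁ = (z_{α/2} + z_β)² · (σ₁² + σ₂²/r) / δ²
   = (2.576 + 1.036)² · (3² + 2.7²/2.5) / 2²
   = 13.0465 · (9 + 2.916) / 4
   = 13.0465 · 11.916 / 4
   = 38.87
Round up → n₁ = 39; n₂ = r·n₁ = 2.5 × 39 = 98.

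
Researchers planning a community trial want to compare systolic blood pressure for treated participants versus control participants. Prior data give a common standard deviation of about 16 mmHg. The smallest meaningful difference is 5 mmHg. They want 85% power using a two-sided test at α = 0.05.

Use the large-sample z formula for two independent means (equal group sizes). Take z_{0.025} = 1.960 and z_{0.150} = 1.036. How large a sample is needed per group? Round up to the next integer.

n = 184 per group

n = (z_{α/2} + z_β)² · (σ₁² + σ₂²) / δ²
  = (1.960 + 1.036)² · (2·16² = 512) / 5²
  = 8.9760 · 512 / 25
  = 183.83
Round up → n = 184 per group.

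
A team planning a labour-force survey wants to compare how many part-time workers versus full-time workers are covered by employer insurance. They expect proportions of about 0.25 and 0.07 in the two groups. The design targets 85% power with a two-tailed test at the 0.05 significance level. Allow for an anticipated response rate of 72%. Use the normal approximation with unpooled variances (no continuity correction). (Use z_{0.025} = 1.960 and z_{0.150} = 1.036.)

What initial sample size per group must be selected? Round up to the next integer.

n = (z_{α/2} + z_β)² · [p₁(1−p₁) + p₂(1−p₂)] / (p₁ − p₂)²
  = (1.960 + 1.036)² · (0.25·0.75 + 0.07·0.93) / (0.18)²
  = (2.996)² · (0.1875 + 0.0651) / 0.0324
  = 8.9760 · 0.2526 / 0.0324
  = 69.98
Adjust for 72% response: 69.98 / 0.72 = 97.19.
Round up → n = 98 per group.

n = 98 per group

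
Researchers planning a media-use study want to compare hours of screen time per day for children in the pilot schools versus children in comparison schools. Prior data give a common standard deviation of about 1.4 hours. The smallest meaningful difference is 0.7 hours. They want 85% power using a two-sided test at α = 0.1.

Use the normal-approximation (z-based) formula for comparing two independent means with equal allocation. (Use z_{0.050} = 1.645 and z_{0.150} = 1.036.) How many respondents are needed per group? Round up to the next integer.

n = 58 per group

n = (z_{α/2} + z_β)² · (σ₁² + σ₂²) / δ²
  = (1.645 + 1.036)² · (2·1.4² = 3.92) / 0.7²
  = 7.1878 · 3.92 / 0.49
  = 57.50
Round up → n = 58 per group.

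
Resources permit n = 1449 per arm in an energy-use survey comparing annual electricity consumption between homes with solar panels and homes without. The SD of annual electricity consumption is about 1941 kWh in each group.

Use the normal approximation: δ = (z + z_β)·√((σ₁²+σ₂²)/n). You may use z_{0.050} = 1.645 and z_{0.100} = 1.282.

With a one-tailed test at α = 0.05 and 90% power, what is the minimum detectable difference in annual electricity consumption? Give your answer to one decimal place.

Minimum detectable difference ≈ 211.1 kWh

δ = (z_α + z_β) · √((σ₁²+σ₂²)/n)
  = (1.645 + 1.282) · √(7534962/1449)
  = 2.927 · √5200.1
  = 2.927 · 72.1118
  = 211.0712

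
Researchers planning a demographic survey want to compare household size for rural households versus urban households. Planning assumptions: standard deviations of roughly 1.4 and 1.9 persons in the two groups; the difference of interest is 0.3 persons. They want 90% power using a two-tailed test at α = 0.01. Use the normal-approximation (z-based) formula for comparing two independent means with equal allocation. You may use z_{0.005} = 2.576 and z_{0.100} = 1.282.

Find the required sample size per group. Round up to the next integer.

n = 922 per group

n = (z_{α/2} + z_β)² · (σ₁² + σ₂²) / δ²
  = (2.576 + 1.282)² · (1.4² + 1.9² = 5.57) / 0.3²
  = 14.8842 · 5.57 / 0.09
  = 921.16
Round up → n = 922 per group.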